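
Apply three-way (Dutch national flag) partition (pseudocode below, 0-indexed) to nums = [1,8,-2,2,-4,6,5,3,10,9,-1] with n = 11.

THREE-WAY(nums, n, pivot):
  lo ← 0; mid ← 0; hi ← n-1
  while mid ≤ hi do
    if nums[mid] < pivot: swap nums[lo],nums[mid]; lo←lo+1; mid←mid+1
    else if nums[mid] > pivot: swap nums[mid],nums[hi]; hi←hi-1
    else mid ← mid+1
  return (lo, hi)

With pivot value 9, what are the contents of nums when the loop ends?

pivot = 9; lo=0, mid=0, hi=10
nums[mid]=1<9: swap nums[0],nums[0]; lo=1,mid=1 → [1,8,-2,2,-4,6,5,3,10,9,-1]
nums[mid]=8<9: swap nums[1],nums[1]; lo=2,mid=2 → [1,8,-2,2,-4,6,5,3,10,9,-1]
nums[mid]=-2<9: swap nums[2],nums[2]; lo=3,mid=3 → [1,8,-2,2,-4,6,5,3,10,9,-1]
nums[mid]=2<9: swap nums[3],nums[3]; lo=4,mid=4 → [1,8,-2,2,-4,6,5,3,10,9,-1]
nums[mid]=-4<9: swap nums[4],nums[4]; lo=5,mid=5 → [1,8,-2,2,-4,6,5,3,10,9,-1]
nums[mid]=6<9: swap nums[5],nums[5]; lo=6,mid=6 → [1,8,-2,2,-4,6,5,3,10,9,-1]
nums[mid]=5<9: swap nums[6],nums[6]; lo=7,mid=7 → [1,8,-2,2,-4,6,5,3,10,9,-1]
nums[mid]=3<9: swap nums[7],nums[7]; lo=8,mid=8 → [1,8,-2,2,-4,6,5,3,10,9,-1]
nums[mid]=10>9: swap nums[8],nums[10]; hi=9 → [1,8,-2,2,-4,6,5,3,-1,9,10]
nums[mid]=-1<9: swap nums[8],nums[8]; lo=9,mid=9 → [1,8,-2,2,-4,6,5,3,-1,9,10]
nums[mid]=9=9: mid=10
end: lo=9, hi=9; nums = [1,8,-2,2,-4,6,5,3,-1,9,10]

[1,8,-2,2,-4,6,5,3,-1,9,10]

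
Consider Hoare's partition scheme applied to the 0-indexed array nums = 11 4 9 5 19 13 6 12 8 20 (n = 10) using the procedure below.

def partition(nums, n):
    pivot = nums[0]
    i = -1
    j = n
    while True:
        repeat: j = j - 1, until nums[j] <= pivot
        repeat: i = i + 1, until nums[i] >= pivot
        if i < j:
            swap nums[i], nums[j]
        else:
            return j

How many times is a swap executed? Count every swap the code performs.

pivot=11
j stops at 8 (8), i stops at 0 (11); swap ⇒ 8 4 9 5 19 13 6 12 11 20
j stops at 6 (6), i stops at 4 (19); swap ⇒ 8 4 9 5 6 13 19 12 11 20
j stops at 4, i stops at 5; i≥j ⇒ return 4. nums=8 4 9 5 6 13 19 12 11 20

2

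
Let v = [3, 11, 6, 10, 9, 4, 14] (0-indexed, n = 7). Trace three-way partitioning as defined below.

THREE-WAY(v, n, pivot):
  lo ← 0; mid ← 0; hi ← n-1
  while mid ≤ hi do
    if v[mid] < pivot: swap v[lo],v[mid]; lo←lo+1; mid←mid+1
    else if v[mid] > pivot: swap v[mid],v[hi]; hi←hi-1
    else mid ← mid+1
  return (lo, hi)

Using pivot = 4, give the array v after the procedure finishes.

lo=0 mid=0 hi=6
3<4: swap(0,0), lo=1 mid=1 ⇒ [3, 11, 6, 10, 9, 4, 14]
11>4: swap(1,6), hi=5 ⇒ [3, 14, 6, 10, 9, 4, 11]
14>4: swap(1,5), hi=4 ⇒ [3, 4, 6, 10, 9, 14, 11]
4=4: mid=2
6>4: swap(2,4), hi=3 ⇒ [3, 4, 9, 10, 6, 14, 11]
9>4: swap(2,3), hi=2 ⇒ [3, 4, 10, 9, 6, 14, 11]
10>4: swap(2,2), hi=1 ⇒ [3, 4, 10, 9, 6, 14, 11]
done. lo=1 hi=1; v=[3, 4, 10, 9, 6, 14, 11]

[3, 4, 10, 9, 6, 14, 11]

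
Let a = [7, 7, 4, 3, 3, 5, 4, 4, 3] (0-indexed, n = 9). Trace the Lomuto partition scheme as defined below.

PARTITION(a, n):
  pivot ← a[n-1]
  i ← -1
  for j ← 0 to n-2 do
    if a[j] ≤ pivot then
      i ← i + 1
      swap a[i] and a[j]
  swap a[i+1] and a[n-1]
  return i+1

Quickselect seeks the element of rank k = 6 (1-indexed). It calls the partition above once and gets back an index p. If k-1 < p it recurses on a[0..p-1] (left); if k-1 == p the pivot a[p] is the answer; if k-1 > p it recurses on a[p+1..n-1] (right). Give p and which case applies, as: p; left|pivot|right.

pivot = a[8] = 3; i = -1
j=0: a[0]=7 > 3 → no swap
j=1: a[1]=7 > 3 → no swap
j=2: a[2]=4 > 3 → no swap
j=3: a[3]=3 ≤ 3 → i=0, swap a[0],a[3] → [3, 7, 4, 7, 3, 5, 4, 4, 3]
j=4: a[4]=3 ≤ 3 → i=1, swap a[1],a[4] → [3, 3, 4, 7, 7, 5, 4, 4, 3]
j=5: a[5]=5 > 3 → no swap
j=6: a[6]=4 > 3 → no swap
j=7: a[7]=4 > 3 → no swap
final swap a[2],a[8] → [3, 3, 3, 7, 7, 5, 4, 4, 4]; return 2
p = 2; k-1 = 5 > 2 ⇒ right

2; right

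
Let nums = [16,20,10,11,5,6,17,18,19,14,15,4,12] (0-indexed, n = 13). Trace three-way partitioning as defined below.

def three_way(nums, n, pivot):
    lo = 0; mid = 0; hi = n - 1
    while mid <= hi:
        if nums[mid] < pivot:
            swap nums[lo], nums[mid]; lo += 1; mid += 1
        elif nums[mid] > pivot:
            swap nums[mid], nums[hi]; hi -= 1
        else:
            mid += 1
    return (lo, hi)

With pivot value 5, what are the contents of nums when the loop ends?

[4,5,11,10,6,17,18,19,14,15,20,12,16]

lo=0 mid=0 hi=12
16>5: swap(0,12), hi=11 ⇒ [12,20,10,11,5,6,17,18,19,14,15,4,16]
12>5: swap(0,11), hi=10 ⇒ [4,20,10,11,5,6,17,18,19,14,15,12,16]
4<5: swap(0,0), lo=1 mid=1 ⇒ [4,20,10,11,5,6,17,18,19,14,15,12,16]
20>5: swap(1,10), hi=9 ⇒ [4,15,10,11,5,6,17,18,19,14,20,12,16]
15>5: swap(1,9), hi=8 ⇒ [4,14,10,11,5,6,17,18,19,15,20,12,16]
14>5: swap(1,8), hi=7 ⇒ [4,19,10,11,5,6,17,18,14,15,20,12,16]
19>5: swap(1,7), hi=6 ⇒ [4,18,10,11,5,6,17,19,14,15,20,12,16]
18>5: swap(1,6), hi=5 ⇒ [4,17,10,11,5,6,18,19,14,15,20,12,16]
17>5: swap(1,5), hi=4 ⇒ [4,6,10,11,5,17,18,19,14,15,20,12,16]
6>5: swap(1,4), hi=3 ⇒ [4,5,10,11,6,17,18,19,14,15,20,12,16]
5=5: mid=2
10>5: swap(2,3), hi=2 ⇒ [4,5,11,10,6,17,18,19,14,15,20,12,16]
11>5: swap(2,2), hi=1 ⇒ [4,5,11,10,6,17,18,19,14,15,20,12,16]
done. lo=1 hi=1; nums=[4,5,11,10,6,17,18,19,14,15,20,12,16]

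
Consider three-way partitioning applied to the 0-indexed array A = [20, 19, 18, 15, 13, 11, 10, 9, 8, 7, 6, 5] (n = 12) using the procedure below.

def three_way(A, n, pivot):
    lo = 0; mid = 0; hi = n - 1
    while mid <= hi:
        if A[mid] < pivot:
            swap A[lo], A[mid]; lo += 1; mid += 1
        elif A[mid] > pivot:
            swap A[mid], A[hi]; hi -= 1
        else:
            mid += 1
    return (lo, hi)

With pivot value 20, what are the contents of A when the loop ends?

pivot = 20; lo=0, mid=0, hi=11
A[mid]=20=20: mid=1
A[mid]=19<20: swap A[0],A[1]; lo=1,mid=2 → [19, 20, 18, 15, 13, 11, 10, 9, 8, 7, 6, 5]
A[mid]=18<20: swap A[1],A[2]; lo=2,mid=3 → [19, 18, 20, 15, 13, 11, 10, 9, 8, 7, 6, 5]
A[mid]=15<20: swap A[2],A[3]; lo=3,mid=4 → [19, 18, 15, 20, 13, 11, 10, 9, 8, 7, 6, 5]
A[mid]=13<20: swap A[3],A[4]; lo=4,mid=5 → [19, 18, 15, 13, 20, 11, 10, 9, 8, 7, 6, 5]
A[mid]=11<20: swap A[4],A[5]; lo=5,mid=6 → [19, 18, 15, 13, 11, 20, 10, 9, 8, 7, 6, 5]
A[mid]=10<20: swap A[5],A[6]; lo=6,mid=7 → [19, 18, 15, 13, 11, 10, 20, 9, 8, 7, 6, 5]
A[mid]=9<20: swap A[6],A[7]; lo=7,mid=8 → [19, 18, 15, 13, 11, 10, 9, 20, 8, 7, 6, 5]
A[mid]=8<20: swap A[7],A[8]; lo=8,mid=9 → [19, 18, 15, 13, 11, 10, 9, 8, 20, 7, 6, 5]
A[mid]=7<20: swap A[8],A[9]; lo=9,mid=10 → [19, 18, 15, 13, 11, 10, 9, 8, 7, 20, 6, 5]
A[mid]=6<20: swap A[9],A[10]; lo=10,mid=11 → [19, 18, 15, 13, 11, 10, 9, 8, 7, 6, 20, 5]
A[mid]=5<20: swap A[10],A[11]; lo=11,mid=12 → [19, 18, 15, 13, 11, 10, 9, 8, 7, 6, 5, 20]
end: lo=11, hi=11; A = [19, 18, 15, 13, 11, 10, 9, 8, 7, 6, 5, 20]

[19, 18, 15, 13, 11, 10, 9, 8, 7, 6, 5, 20]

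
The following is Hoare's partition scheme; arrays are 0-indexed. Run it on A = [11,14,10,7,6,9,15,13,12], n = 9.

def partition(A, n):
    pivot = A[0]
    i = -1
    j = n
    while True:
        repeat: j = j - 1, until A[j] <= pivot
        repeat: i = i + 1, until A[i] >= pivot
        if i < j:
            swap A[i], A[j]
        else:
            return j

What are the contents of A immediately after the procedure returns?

[9,6,10,7,14,11,15,13,12]

pivot = A[0] = 11; i = -1, j = 9
j→5 (A[5]=9≤11), i→0 (A[0]=11≥11); i<j, swap → [9,14,10,7,6,11,15,13,12]
j→4 (A[4]=6≤11), i→1 (A[1]=14≥11); i<j, swap → [9,6,10,7,14,11,15,13,12]
j→3, i→4; i≥j, return j=3. A = [9,6,10,7,14,11,15,13,12]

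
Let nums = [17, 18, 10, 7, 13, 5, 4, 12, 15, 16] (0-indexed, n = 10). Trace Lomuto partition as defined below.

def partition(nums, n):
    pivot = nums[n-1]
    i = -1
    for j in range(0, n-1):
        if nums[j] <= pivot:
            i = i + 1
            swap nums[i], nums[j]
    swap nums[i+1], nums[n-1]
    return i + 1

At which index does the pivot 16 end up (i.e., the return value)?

pivot=16, i=-1
j=0: 17>16, skip
j=1: 18>16, skip
j=2: 10≤16, i=0, swap(0,2) ⇒ [10, 18, 17, 7, 13, 5, 4, 12, 15, 16]
j=3: 7≤16, i=1, swap(1,3) ⇒ [10, 7, 17, 18, 13, 5, 4, 12, 15, 16]
j=4: 13≤16, i=2, swap(2,4) ⇒ [10, 7, 13, 18, 17, 5, 4, 12, 15, 16]
j=5: 5≤16, i=3, swap(3,5) ⇒ [10, 7, 13, 5, 17, 18, 4, 12, 15, 16]
j=6: 4≤16, i=4, swap(4,6) ⇒ [10, 7, 13, 5, 4, 18, 17, 12, 15, 16]
j=7: 12≤16, i=5, swap(5,7) ⇒ [10, 7, 13, 5, 4, 12, 17, 18, 15, 16]
j=8: 15≤16, i=6, swap(6,8) ⇒ [10, 7, 13, 5, 4, 12, 15, 18, 17, 16]
swap(7,9) ⇒ [10, 7, 13, 5, 4, 12, 15, 16, 17, 18]; return 7

7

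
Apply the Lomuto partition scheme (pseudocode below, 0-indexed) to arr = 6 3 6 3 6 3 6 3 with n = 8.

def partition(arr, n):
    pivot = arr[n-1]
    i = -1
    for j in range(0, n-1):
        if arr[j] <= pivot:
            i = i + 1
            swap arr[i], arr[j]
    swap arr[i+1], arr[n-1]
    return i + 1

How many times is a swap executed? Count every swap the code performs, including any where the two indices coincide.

4

pivot = arr[7] = 3; i = -1
j=0: arr[0]=6 > 3 → no swap
j=1: arr[1]=3 ≤ 3 → i=0, swap arr[0],arr[1] → 3 6 6 3 6 3 6 3
j=2: arr[2]=6 > 3 → no swap
j=3: arr[3]=3 ≤ 3 → i=1, swap arr[1],arr[3] → 3 3 6 6 6 3 6 3
j=4: arr[4]=6 > 3 → no swap
j=5: arr[5]=3 ≤ 3 → i=2, swap arr[2],arr[5] → 3 3 3 6 6 6 6 3
j=6: arr[6]=6 > 3 → no swap
final swap arr[3],arr[7] → 3 3 3 3 6 6 6 6; return 3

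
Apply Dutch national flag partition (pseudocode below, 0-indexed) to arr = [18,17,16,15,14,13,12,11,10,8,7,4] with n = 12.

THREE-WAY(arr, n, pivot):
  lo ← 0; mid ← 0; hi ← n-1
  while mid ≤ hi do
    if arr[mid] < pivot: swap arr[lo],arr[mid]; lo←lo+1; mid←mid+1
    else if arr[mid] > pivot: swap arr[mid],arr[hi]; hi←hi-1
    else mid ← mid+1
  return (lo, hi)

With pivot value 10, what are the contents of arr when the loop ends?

pivot = 10; lo=0, mid=0, hi=11
arr[mid]=18>10: swap arr[0],arr[11]; hi=10 → [4,17,16,15,14,13,12,11,10,8,7,18]
arr[mid]=4<10: swap arr[0],arr[0]; lo=1,mid=1 → [4,17,16,15,14,13,12,11,10,8,7,18]
arr[mid]=17>10: swap arr[1],arr[10]; hi=9 → [4,7,16,15,14,13,12,11,10,8,17,18]
arr[mid]=7<10: swap arr[1],arr[1]; lo=2,mid=2 → [4,7,16,15,14,13,12,11,10,8,17,18]
arr[mid]=16>10: swap arr[2],arr[9]; hi=8 → [4,7,8,15,14,13,12,11,10,16,17,18]
arr[mid]=8<10: swap arr[2],arr[2]; lo=3,mid=3 → [4,7,8,15,14,13,12,11,10,16,17,18]
arr[mid]=15>10: swap arr[3],arr[8]; hi=7 → [4,7,8,10,14,13,12,11,15,16,17,18]
arr[mid]=10=10: mid=4
arr[mid]=14>10: swap arr[4],arr[7]; hi=6 → [4,7,8,10,11,13,12,14,15,16,17,18]
arr[mid]=11>10: swap arr[4],arr[6]; hi=5 → [4,7,8,10,12,13,11,14,15,16,17,18]
arr[mid]=12>10: swap arr[4],arr[5]; hi=4 → [4,7,8,10,13,12,11,14,15,16,17,18]
arr[mid]=13>10: swap arr[4],arr[4]; hi=3 → [4,7,8,10,13,12,11,14,15,16,17,18]
end: lo=3, hi=3; arr = [4,7,8,10,13,12,11,14,15,16,17,18]

[4,7,8,10,13,12,11,14,15,16,17,18]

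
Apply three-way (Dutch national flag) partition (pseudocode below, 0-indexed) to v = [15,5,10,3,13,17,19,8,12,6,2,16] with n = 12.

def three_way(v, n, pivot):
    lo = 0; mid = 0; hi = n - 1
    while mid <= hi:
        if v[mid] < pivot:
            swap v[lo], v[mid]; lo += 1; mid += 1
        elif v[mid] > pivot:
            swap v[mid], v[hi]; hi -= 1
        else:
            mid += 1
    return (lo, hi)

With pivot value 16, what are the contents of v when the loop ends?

pivot = 16; lo=0, mid=0, hi=11
v[mid]=15<16: swap v[0],v[0]; lo=1,mid=1 → [15,5,10,3,13,17,19,8,12,6,2,16]
v[mid]=5<16: swap v[1],v[1]; lo=2,mid=2 → [15,5,10,3,13,17,19,8,12,6,2,16]
v[mid]=10<16: swap v[2],v[2]; lo=3,mid=3 → [15,5,10,3,13,17,19,8,12,6,2,16]
v[mid]=3<16: swap v[3],v[3]; lo=4,mid=4 → [15,5,10,3,13,17,19,8,12,6,2,16]
v[mid]=13<16: swap v[4],v[4]; lo=5,mid=5 → [15,5,10,3,13,17,19,8,12,6,2,16]
v[mid]=17>16: swap v[5],v[11]; hi=10 → [15,5,10,3,13,16,19,8,12,6,2,17]
v[mid]=16=16: mid=6
v[mid]=19>16: swap v[6],v[10]; hi=9 → [15,5,10,3,13,16,2,8,12,6,19,17]
v[mid]=2<16: swap v[5],v[6]; lo=6,mid=7 → [15,5,10,3,13,2,16,8,12,6,19,17]
v[mid]=8<16: swap v[6],v[7]; lo=7,mid=8 → [15,5,10,3,13,2,8,16,12,6,19,17]
v[mid]=12<16: swap v[7],v[8]; lo=8,mid=9 → [15,5,10,3,13,2,8,12,16,6,19,17]
v[mid]=6<16: swap v[8],v[9]; lo=9,mid=10 → [15,5,10,3,13,2,8,12,6,16,19,17]
end: lo=9, hi=9; v = [15,5,10,3,13,2,8,12,6,16,19,17]

[15,5,10,3,13,2,8,12,6,16,19,17]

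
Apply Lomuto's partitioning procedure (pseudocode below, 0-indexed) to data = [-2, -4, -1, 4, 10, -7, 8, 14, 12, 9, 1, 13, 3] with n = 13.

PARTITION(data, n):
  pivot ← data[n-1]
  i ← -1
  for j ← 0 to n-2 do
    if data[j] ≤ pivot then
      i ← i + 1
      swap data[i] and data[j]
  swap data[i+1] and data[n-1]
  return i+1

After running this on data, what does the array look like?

pivot = data[12] = 3; i = -1
j=0: data[0]=-2 ≤ 3 → i=0, swap data[0],data[0] (no change) → [-2, -4, -1, 4, 10, -7, 8, 14, 12, 9, 1, 13, 3]
j=1: data[1]=-4 ≤ 3 → i=1, swap data[1],data[1] (no change) → [-2, -4, -1, 4, 10, -7, 8, 14, 12, 9, 1, 13, 3]
j=2: data[2]=-1 ≤ 3 → i=2, swap data[2],data[2] (no change) → [-2, -4, -1, 4, 10, -7, 8, 14, 12, 9, 1, 13, 3]
j=3: data[3]=4 > 3 → no swap
j=4: data[4]=10 > 3 → no swap
j=5: data[5]=-7 ≤ 3 → i=3, swap data[3],data[5] → [-2, -4, -1, -7, 10, 4, 8, 14, 12, 9, 1, 13, 3]
j=6: data[6]=8 > 3 → no swap
j=7: data[7]=14 > 3 → no swap
j=8: data[8]=12 > 3 → no swap
j=9: data[9]=9 > 3 → no swap
j=10: data[10]=1 ≤ 3 → i=4, swap data[4],data[10] → [-2, -4, -1, -7, 1, 4, 8, 14, 12, 9, 10, 13, 3]
j=11: data[11]=13 > 3 → no swap
final swap data[5],data[12] → [-2, -4, -1, -7, 1, 3, 8, 14, 12, 9, 10, 13, 4]; return 5

[-2, -4, -1, -7, 1, 3, 8, 14, 12, 9, 10, 13, 4]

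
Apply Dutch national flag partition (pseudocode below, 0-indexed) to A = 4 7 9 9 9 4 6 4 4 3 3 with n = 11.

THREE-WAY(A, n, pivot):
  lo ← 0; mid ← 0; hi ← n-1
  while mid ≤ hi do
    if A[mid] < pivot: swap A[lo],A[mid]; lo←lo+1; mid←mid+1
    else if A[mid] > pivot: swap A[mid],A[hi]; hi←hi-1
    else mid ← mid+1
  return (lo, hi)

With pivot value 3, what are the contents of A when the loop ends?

3 3 9 9 4 6 4 4 9 7 4

pivot = 3; lo=0, mid=0, hi=10
A[mid]=4>3: swap A[0],A[10]; hi=9 → 3 7 9 9 9 4 6 4 4 3 4
A[mid]=3=3: mid=1
A[mid]=7>3: swap A[1],A[9]; hi=8 → 3 3 9 9 9 4 6 4 4 7 4
A[mid]=3=3: mid=2
A[mid]=9>3: swap A[2],A[8]; hi=7 → 3 3 4 9 9 4 6 4 9 7 4
A[mid]=4>3: swap A[2],A[7]; hi=6 → 3 3 4 9 9 4 6 4 9 7 4
A[mid]=4>3: swap A[2],A[6]; hi=5 → 3 3 6 9 9 4 4 4 9 7 4
A[mid]=6>3: swap A[2],A[5]; hi=4 → 3 3 4 9 9 6 4 4 9 7 4
A[mid]=4>3: swap A[2],A[4]; hi=3 → 3 3 9 9 4 6 4 4 9 7 4
A[mid]=9>3: swap A[2],A[3]; hi=2 → 3 3 9 9 4 6 4 4 9 7 4
A[mid]=9>3: swap A[2],A[2]; hi=1 → 3 3 9 9 4 6 4 4 9 7 4
end: lo=0, hi=1; A = 3 3 9 9 4 6 4 4 9 7 4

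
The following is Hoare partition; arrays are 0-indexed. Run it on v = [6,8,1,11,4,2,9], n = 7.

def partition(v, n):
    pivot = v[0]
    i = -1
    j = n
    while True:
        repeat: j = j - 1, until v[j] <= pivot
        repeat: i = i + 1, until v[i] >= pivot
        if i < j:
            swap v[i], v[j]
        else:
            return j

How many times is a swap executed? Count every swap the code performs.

pivot = v[0] = 6; i = -1, j = 7
j→5 (v[5]=2≤6), i→0 (v[0]=6≥6); i<j, swap → [2,8,1,11,4,6,9]
j→4 (v[4]=4≤6), i→1 (v[1]=8≥6); i<j, swap → [2,4,1,11,8,6,9]
j→2, i→3; i≥j, return j=2. v = [2,4,1,11,8,6,9]

2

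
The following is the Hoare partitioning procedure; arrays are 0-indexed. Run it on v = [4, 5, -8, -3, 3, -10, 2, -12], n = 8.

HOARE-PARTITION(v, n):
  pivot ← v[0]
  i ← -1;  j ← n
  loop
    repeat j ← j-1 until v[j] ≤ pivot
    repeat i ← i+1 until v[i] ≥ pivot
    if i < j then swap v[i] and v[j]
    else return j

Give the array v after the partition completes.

[-12, 2, -8, -3, 3, -10, 5, 4]

pivot = v[0] = 4; i = -1, j = 8
j→7 (v[7]=-12≤4), i→0 (v[0]=4≥4); i<j, swap → [-12, 5, -8, -3, 3, -10, 2, 4]
j→6 (v[6]=2≤4), i→1 (v[1]=5≥4); i<j, swap → [-12, 2, -8, -3, 3, -10, 5, 4]
j→5, i→6; i≥j, return j=5. v = [-12, 2, -8, -3, 3, -10, 5, 4]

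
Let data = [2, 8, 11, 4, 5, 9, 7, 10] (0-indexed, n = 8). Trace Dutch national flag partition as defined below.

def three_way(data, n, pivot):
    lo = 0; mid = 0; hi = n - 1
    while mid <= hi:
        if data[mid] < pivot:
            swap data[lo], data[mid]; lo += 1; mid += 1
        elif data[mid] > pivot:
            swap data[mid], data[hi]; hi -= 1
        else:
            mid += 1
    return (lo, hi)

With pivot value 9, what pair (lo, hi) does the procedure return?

(5, 5)

pivot = 9; lo=0, mid=0, hi=7
data[mid]=2<9: swap data[0],data[0]; lo=1,mid=1 → [2, 8, 11, 4, 5, 9, 7, 10]
data[mid]=8<9: swap data[1],data[1]; lo=2,mid=2 → [2, 8, 11, 4, 5, 9, 7, 10]
data[mid]=11>9: swap data[2],data[7]; hi=6 → [2, 8, 10, 4, 5, 9, 7, 11]
data[mid]=10>9: swap data[2],data[6]; hi=5 → [2, 8, 7, 4, 5, 9, 10, 11]
data[mid]=7<9: swap data[2],data[2]; lo=3,mid=3 → [2, 8, 7, 4, 5, 9, 10, 11]
data[mid]=4<9: swap data[3],data[3]; lo=4,mid=4 → [2, 8, 7, 4, 5, 9, 10, 11]
data[mid]=5<9: swap data[4],data[4]; lo=5,mid=5 → [2, 8, 7, 4, 5, 9, 10, 11]
data[mid]=9=9: mid=6
end: lo=5, hi=5; data = [2, 8, 7, 4, 5, 9, 10, 11]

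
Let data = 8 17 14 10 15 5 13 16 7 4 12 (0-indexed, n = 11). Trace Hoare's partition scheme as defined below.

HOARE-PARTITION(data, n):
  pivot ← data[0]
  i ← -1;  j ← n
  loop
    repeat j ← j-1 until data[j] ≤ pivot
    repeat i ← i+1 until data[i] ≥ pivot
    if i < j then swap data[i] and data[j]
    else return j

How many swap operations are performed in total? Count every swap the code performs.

3

pivot = data[0] = 8; i = -1, j = 11
j→9 (data[9]=4≤8), i→0 (data[0]=8≥8); i<j, swap → 4 17 14 10 15 5 13 16 7 8 12
j→8 (data[8]=7≤8), i→1 (data[1]=17≥8); i<j, swap → 4 7 14 10 15 5 13 16 17 8 12
j→5 (data[5]=5≤8), i→2 (data[2]=14≥8); i<j, swap → 4 7 5 10 15 14 13 16 17 8 12
j→2, i→3; i≥j, return j=2. data = 4 7 5 10 15 14 13 16 17 8 12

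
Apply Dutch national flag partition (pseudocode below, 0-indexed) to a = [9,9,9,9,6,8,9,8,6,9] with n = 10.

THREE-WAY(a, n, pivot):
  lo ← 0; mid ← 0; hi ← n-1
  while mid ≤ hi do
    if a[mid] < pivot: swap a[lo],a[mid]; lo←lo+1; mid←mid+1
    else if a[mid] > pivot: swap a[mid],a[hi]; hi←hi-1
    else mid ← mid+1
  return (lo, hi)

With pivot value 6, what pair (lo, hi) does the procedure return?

pivot = 6; lo=0, mid=0, hi=9
a[mid]=9>6: swap a[0],a[9]; hi=8 → [9,9,9,9,6,8,9,8,6,9]
a[mid]=9>6: swap a[0],a[8]; hi=7 → [6,9,9,9,6,8,9,8,9,9]
a[mid]=6=6: mid=1
a[mid]=9>6: swap a[1],a[7]; hi=6 → [6,8,9,9,6,8,9,9,9,9]
a[mid]=8>6: swap a[1],a[6]; hi=5 → [6,9,9,9,6,8,8,9,9,9]
a[mid]=9>6: swap a[1],a[5]; hi=4 → [6,8,9,9,6,9,8,9,9,9]
a[mid]=8>6: swap a[1],a[4]; hi=3 → [6,6,9,9,8,9,8,9,9,9]
a[mid]=6=6: mid=2
a[mid]=9>6: swap a[2],a[3]; hi=2 → [6,6,9,9,8,9,8,9,9,9]
a[mid]=9>6: swap a[2],a[2]; hi=1 → [6,6,9,9,8,9,8,9,9,9]
end: lo=0, hi=1; a = [6,6,9,9,8,9,8,9,9,9]

(0, 1)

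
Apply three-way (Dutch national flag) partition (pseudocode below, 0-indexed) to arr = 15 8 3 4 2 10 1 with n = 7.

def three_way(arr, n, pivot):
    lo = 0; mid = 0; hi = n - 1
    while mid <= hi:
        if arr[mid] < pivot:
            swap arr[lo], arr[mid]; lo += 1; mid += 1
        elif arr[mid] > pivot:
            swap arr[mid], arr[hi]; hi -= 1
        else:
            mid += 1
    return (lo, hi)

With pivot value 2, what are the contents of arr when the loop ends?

lo=0 mid=0 hi=6
15>2: swap(0,6), hi=5 ⇒ 1 8 3 4 2 10 15
1<2: swap(0,0), lo=1 mid=1 ⇒ 1 8 3 4 2 10 15
8>2: swap(1,5), hi=4 ⇒ 1 10 3 4 2 8 15
10>2: swap(1,4), hi=3 ⇒ 1 2 3 4 10 8 15
2=2: mid=2
3>2: swap(2,3), hi=2 ⇒ 1 2 4 3 10 8 15
4>2: swap(2,2), hi=1 ⇒ 1 2 4 3 10 8 15
done. lo=1 hi=1; arr=1 2 4 3 10 8 15

1 2 4 3 10 8 15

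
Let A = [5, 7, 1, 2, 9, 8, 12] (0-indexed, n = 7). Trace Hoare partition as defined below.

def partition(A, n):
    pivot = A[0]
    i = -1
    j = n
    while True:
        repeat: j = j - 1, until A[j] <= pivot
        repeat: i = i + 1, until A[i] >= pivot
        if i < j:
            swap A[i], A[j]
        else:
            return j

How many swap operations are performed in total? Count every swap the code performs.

2

pivot=5
j stops at 3 (2), i stops at 0 (5); swap ⇒ [2, 7, 1, 5, 9, 8, 12]
j stops at 2 (1), i stops at 1 (7); swap ⇒ [2, 1, 7, 5, 9, 8, 12]
j stops at 1, i stops at 2; i≥j ⇒ return 1. A=[2, 1, 7, 5, 9, 8, 12]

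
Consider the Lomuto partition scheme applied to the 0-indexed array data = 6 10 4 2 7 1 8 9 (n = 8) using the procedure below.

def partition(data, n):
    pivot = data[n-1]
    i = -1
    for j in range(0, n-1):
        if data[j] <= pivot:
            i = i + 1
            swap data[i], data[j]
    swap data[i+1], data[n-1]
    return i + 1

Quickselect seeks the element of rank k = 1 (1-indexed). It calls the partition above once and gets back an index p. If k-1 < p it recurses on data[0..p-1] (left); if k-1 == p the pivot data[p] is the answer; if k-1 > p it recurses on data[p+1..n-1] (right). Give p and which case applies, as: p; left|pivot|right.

pivot = data[7] = 9; i = -1
j=0: data[0]=6 ≤ 9 → i=0, swap data[0],data[0] (no change) → 6 10 4 2 7 1 8 9
j=1: data[1]=10 > 9 → no swap
j=2: data[2]=4 ≤ 9 → i=1, swap data[1],data[2] → 6 4 10 2 7 1 8 9
j=3: data[3]=2 ≤ 9 → i=2, swap data[2],data[3] → 6 4 2 10 7 1 8 9
j=4: data[4]=7 ≤ 9 → i=3, swap data[3],data[4] → 6 4 2 7 10 1 8 9
j=5: data[5]=1 ≤ 9 → i=4, swap data[4],data[5] → 6 4 2 7 1 10 8 9
j=6: data[6]=8 ≤ 9 → i=5, swap data[5],data[6] → 6 4 2 7 1 8 10 9
final swap data[6],data[7] → 6 4 2 7 1 8 9 10; return 6
p = 6; k-1 = 0 < 6 ⇒ left

6; left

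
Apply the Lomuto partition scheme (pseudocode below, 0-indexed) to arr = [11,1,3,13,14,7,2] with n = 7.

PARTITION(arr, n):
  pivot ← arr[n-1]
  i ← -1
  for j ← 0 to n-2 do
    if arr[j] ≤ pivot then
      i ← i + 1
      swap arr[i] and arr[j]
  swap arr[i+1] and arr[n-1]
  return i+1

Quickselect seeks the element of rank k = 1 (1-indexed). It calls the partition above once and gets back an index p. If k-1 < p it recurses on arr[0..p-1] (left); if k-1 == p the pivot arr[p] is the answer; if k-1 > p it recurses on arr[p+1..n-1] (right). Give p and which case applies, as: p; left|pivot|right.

1; left

pivot = arr[6] = 2; i = -1
j=0: arr[0]=11 > 2 → no swap
j=1: arr[1]=1 ≤ 2 → i=0, swap arr[0],arr[1] → [1,11,3,13,14,7,2]
j=2: arr[2]=3 > 2 → no swap
j=3: arr[3]=13 > 2 → no swap
j=4: arr[4]=14 > 2 → no swap
j=5: arr[5]=7 > 2 → no swap
final swap arr[1],arr[6] → [1,2,3,13,14,7,11]; return 1
p = 1; k-1 = 0 < 1 ⇒ left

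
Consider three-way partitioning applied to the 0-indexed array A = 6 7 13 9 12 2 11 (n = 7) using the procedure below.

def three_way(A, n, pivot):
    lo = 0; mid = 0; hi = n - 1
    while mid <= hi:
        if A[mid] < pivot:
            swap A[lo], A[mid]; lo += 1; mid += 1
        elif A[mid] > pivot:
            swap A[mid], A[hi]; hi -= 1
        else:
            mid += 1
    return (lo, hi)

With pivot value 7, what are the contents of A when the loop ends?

lo=0 mid=0 hi=6
6<7: swap(0,0), lo=1 mid=1 ⇒ 6 7 13 9 12 2 11
7=7: mid=2
13>7: swap(2,6), hi=5 ⇒ 6 7 11 9 12 2 13
11>7: swap(2,5), hi=4 ⇒ 6 7 2 9 12 11 13
2<7: swap(1,2), lo=2 mid=3 ⇒ 6 2 7 9 12 11 13
9>7: swap(3,4), hi=3 ⇒ 6 2 7 12 9 11 13
12>7: swap(3,3), hi=2 ⇒ 6 2 7 12 9 11 13
done. lo=2 hi=2; A=6 2 7 12 9 11 13

6 2 7 12 9 11 13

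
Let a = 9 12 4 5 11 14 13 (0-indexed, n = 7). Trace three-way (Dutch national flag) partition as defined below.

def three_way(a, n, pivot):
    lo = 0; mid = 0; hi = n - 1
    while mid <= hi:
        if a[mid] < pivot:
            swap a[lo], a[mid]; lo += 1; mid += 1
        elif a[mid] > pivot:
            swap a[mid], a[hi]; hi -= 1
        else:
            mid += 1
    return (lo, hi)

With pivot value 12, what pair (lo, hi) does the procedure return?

pivot = 12; lo=0, mid=0, hi=6
a[mid]=9<12: swap a[0],a[0]; lo=1,mid=1 → 9 12 4 5 11 14 13
a[mid]=12=12: mid=2
a[mid]=4<12: swap a[1],a[2]; lo=2,mid=3 → 9 4 12 5 11 14 13
a[mid]=5<12: swap a[2],a[3]; lo=3,mid=4 → 9 4 5 12 11 14 13
a[mid]=11<12: swap a[3],a[4]; lo=4,mid=5 → 9 4 5 11 12 14 13
a[mid]=14>12: swap a[5],a[6]; hi=5 → 9 4 5 11 12 13 14
a[mid]=13>12: swap a[5],a[5]; hi=4 → 9 4 5 11 12 13 14
end: lo=4, hi=4; a = 9 4 5 11 12 13 14

(4, 4)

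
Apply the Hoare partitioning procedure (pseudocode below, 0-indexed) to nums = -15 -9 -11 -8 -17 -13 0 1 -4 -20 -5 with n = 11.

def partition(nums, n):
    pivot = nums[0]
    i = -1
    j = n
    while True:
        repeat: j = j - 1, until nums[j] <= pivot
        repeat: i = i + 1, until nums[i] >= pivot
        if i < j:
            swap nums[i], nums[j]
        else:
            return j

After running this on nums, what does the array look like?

-20 -17 -11 -8 -9 -13 0 1 -4 -15 -5

pivot = nums[0] = -15; i = -1, j = 11
j→9 (nums[9]=-20≤-15), i→0 (nums[0]=-15≥-15); i<j, swap → -20 -9 -11 -8 -17 -13 0 1 -4 -15 -5
j→4 (nums[4]=-17≤-15), i→1 (nums[1]=-9≥-15); i<j, swap → -20 -17 -11 -8 -9 -13 0 1 -4 -15 -5
j→1, i→2; i≥j, return j=1. nums = -20 -17 -11 -8 -9 -13 0 1 -4 -15 -5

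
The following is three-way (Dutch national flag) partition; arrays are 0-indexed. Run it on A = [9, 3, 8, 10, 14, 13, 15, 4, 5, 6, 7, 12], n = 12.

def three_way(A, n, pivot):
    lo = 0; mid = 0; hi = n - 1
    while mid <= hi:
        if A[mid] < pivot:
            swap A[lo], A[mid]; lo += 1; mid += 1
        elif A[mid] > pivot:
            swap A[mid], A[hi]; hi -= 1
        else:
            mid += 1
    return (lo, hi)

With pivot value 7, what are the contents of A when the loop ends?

lo=0 mid=0 hi=11
9>7: swap(0,11), hi=10 ⇒ [12, 3, 8, 10, 14, 13, 15, 4, 5, 6, 7, 9]
12>7: swap(0,10), hi=9 ⇒ [7, 3, 8, 10, 14, 13, 15, 4, 5, 6, 12, 9]
7=7: mid=1
3<7: swap(0,1), lo=1 mid=2 ⇒ [3, 7, 8, 10, 14, 13, 15, 4, 5, 6, 12, 9]
8>7: swap(2,9), hi=8 ⇒ [3, 7, 6, 10, 14, 13, 15, 4, 5, 8, 12, 9]
6<7: swap(1,2), lo=2 mid=3 ⇒ [3, 6, 7, 10, 14, 13, 15, 4, 5, 8, 12, 9]
10>7: swap(3,8), hi=7 ⇒ [3, 6, 7, 5, 14, 13, 15, 4, 10, 8, 12, 9]
5<7: swap(2,3), lo=3 mid=4 ⇒ [3, 6, 5, 7, 14, 13, 15, 4, 10, 8, 12, 9]
14>7: swap(4,7), hi=6 ⇒ [3, 6, 5, 7, 4, 13, 15, 14, 10, 8, 12, 9]
4<7: swap(3,4), lo=4 mid=5 ⇒ [3, 6, 5, 4, 7, 13, 15, 14, 10, 8, 12, 9]
13>7: swap(5,6), hi=5 ⇒ [3, 6, 5, 4, 7, 15, 13, 14, 10, 8, 12, 9]
15>7: swap(5,5), hi=4 ⇒ [3, 6, 5, 4, 7, 15, 13, 14, 10, 8, 12, 9]
done. lo=4 hi=4; A=[3, 6, 5, 4, 7, 15, 13, 14, 10, 8, 12, 9]

[3, 6, 5, 4, 7, 15, 13, 14, 10, 8, 12, 9]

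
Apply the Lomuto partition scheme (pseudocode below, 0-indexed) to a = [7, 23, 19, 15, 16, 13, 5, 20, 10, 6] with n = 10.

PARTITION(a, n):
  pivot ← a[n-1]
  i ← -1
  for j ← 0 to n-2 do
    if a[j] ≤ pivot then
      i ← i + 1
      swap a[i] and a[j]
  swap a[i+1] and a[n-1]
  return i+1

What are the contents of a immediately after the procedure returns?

[5, 6, 19, 15, 16, 13, 7, 20, 10, 23]

pivot=6, i=-1
j=0: 7>6, skip
j=1: 23>6, skip
j=2: 19>6, skip
j=3: 15>6, skip
j=4: 16>6, skip
j=5: 13>6, skip
j=6: 5≤6, i=0, swap(0,6) ⇒ [5, 23, 19, 15, 16, 13, 7, 20, 10, 6]
j=7: 20>6, skip
j=8: 10>6, skip
swap(1,9) ⇒ [5, 6, 19, 15, 16, 13, 7, 20, 10, 23]; return 1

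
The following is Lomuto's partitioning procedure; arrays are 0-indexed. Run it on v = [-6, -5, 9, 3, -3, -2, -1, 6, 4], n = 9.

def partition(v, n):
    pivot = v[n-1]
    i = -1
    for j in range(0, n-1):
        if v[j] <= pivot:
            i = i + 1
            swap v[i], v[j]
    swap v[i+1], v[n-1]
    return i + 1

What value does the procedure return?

6

pivot=4, i=-1
j=0: -6≤4, i=0, swap(0,0) ⇒ [-6, -5, 9, 3, -3, -2, -1, 6, 4]
j=1: -5≤4, i=1, swap(1,1) ⇒ [-6, -5, 9, 3, -3, -2, -1, 6, 4]
j=2: 9>4, skip
j=3: 3≤4, i=2, swap(2,3) ⇒ [-6, -5, 3, 9, -3, -2, -1, 6, 4]
j=4: -3≤4, i=3, swap(3,4) ⇒ [-6, -5, 3, -3, 9, -2, -1, 6, 4]
j=5: -2≤4, i=4, swap(4,5) ⇒ [-6, -5, 3, -3, -2, 9, -1, 6, 4]
j=6: -1≤4, i=5, swap(5,6) ⇒ [-6, -5, 3, -3, -2, -1, 9, 6, 4]
j=7: 6>4, skip
swap(6,8) ⇒ [-6, -5, 3, -3, -2, -1, 4, 6, 9]; return 6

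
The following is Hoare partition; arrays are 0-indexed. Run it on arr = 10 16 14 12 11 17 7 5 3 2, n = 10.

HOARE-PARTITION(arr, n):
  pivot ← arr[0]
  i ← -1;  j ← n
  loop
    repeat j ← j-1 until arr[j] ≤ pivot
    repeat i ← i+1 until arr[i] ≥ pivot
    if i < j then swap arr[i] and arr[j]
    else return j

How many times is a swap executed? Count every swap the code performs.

4

pivot = arr[0] = 10; i = -1, j = 10
j→9 (arr[9]=2≤10), i→0 (arr[0]=10≥10); i<j, swap → 2 16 14 12 11 17 7 5 3 10
j→8 (arr[8]=3≤10), i→1 (arr[1]=16≥10); i<j, swap → 2 3 14 12 11 17 7 5 16 10
j→7 (arr[7]=5≤10), i→2 (arr[2]=14≥10); i<j, swap → 2 3 5 12 11 17 7 14 16 10
j→6 (arr[6]=7≤10), i→3 (arr[3]=12≥10); i<j, swap → 2 3 5 7 11 17 12 14 16 10
j→3, i→4; i≥j, return j=3. arr = 2 3 5 7 11 17 12 14 16 10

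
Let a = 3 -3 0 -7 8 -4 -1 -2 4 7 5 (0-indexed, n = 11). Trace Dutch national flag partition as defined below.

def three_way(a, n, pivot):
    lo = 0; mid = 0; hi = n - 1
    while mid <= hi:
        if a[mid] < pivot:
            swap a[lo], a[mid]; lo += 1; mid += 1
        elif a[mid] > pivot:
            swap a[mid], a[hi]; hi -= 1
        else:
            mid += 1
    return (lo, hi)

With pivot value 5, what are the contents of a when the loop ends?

lo=0 mid=0 hi=10
3<5: swap(0,0), lo=1 mid=1 ⇒ 3 -3 0 -7 8 -4 -1 -2 4 7 5
-3<5: swap(1,1), lo=2 mid=2 ⇒ 3 -3 0 -7 8 -4 -1 -2 4 7 5
0<5: swap(2,2), lo=3 mid=3 ⇒ 3 -3 0 -7 8 -4 -1 -2 4 7 5
-7<5: swap(3,3), lo=4 mid=4 ⇒ 3 -3 0 -7 8 -4 -1 -2 4 7 5
8>5: swap(4,10), hi=9 ⇒ 3 -3 0 -7 5 -4 -1 -2 4 7 8
5=5: mid=5
-4<5: swap(4,5), lo=5 mid=6 ⇒ 3 -3 0 -7 -4 5 -1 -2 4 7 8
-1<5: swap(5,6), lo=6 mid=7 ⇒ 3 -3 0 -7 -4 -1 5 -2 4 7 8
-2<5: swap(6,7), lo=7 mid=8 ⇒ 3 -3 0 -7 -4 -1 -2 5 4 7 8
4<5: swap(7,8), lo=8 mid=9 ⇒ 3 -3 0 -7 -4 -1 -2 4 5 7 8
7>5: swap(9,9), hi=8 ⇒ 3 -3 0 -7 -4 -1 -2 4 5 7 8
done. lo=8 hi=8; a=3 -3 0 -7 -4 -1 -2 4 5 7 8

3 -3 0 -7 -4 -1 -2 4 5 7 8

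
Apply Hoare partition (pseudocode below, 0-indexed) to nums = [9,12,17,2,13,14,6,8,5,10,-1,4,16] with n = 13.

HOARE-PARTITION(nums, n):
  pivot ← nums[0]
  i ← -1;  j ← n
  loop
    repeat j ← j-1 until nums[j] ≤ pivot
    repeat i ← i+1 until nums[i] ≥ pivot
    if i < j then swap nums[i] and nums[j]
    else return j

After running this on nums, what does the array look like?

[4,-1,5,2,8,6,14,13,17,10,12,9,16]

pivot=9
j stops at 11 (4), i stops at 0 (9); swap ⇒ [4,12,17,2,13,14,6,8,5,10,-1,9,16]
j stops at 10 (-1), i stops at 1 (12); swap ⇒ [4,-1,17,2,13,14,6,8,5,10,12,9,16]
j stops at 8 (5), i stops at 2 (17); swap ⇒ [4,-1,5,2,13,14,6,8,17,10,12,9,16]
j stops at 7 (8), i stops at 4 (13); swap ⇒ [4,-1,5,2,8,14,6,13,17,10,12,9,16]
j stops at 6 (6), i stops at 5 (14); swap ⇒ [4,-1,5,2,8,6,14,13,17,10,12,9,16]
j stops at 5, i stops at 6; i≥j ⇒ return 5. nums=[4,-1,5,2,8,6,14,13,17,10,12,9,16]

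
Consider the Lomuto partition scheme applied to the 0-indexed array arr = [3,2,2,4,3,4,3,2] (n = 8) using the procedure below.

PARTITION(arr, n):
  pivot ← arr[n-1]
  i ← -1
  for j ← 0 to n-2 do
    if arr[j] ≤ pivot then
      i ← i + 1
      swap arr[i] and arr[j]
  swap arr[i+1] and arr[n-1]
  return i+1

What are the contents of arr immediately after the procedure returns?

[2,2,2,4,3,4,3,3]

pivot = arr[7] = 2; i = -1
j=0: arr[0]=3 > 2 → no swap
j=1: arr[1]=2 ≤ 2 → i=0, swap arr[0],arr[1] → [2,3,2,4,3,4,3,2]
j=2: arr[2]=2 ≤ 2 → i=1, swap arr[1],arr[2] → [2,2,3,4,3,4,3,2]
j=3: arr[3]=4 > 2 → no swap
j=4: arr[4]=3 > 2 → no swap
j=5: arr[5]=4 > 2 → no swap
j=6: arr[6]=3 > 2 → no swap
final swap arr[2],arr[7] → [2,2,2,4,3,4,3,3]; return 2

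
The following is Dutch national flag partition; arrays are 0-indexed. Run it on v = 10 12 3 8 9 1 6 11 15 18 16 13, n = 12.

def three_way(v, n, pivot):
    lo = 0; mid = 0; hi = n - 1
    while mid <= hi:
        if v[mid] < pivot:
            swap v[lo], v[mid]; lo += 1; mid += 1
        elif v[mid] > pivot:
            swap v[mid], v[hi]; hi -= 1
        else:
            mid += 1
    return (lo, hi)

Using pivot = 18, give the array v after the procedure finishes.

10 12 3 8 9 1 6 11 15 16 13 18

lo=0 mid=0 hi=11
10<18: swap(0,0), lo=1 mid=1 ⇒ 10 12 3 8 9 1 6 11 15 18 16 13
12<18: swap(1,1), lo=2 mid=2 ⇒ 10 12 3 8 9 1 6 11 15 18 16 13
3<18: swap(2,2), lo=3 mid=3 ⇒ 10 12 3 8 9 1 6 11 15 18 16 13
8<18: swap(3,3), lo=4 mid=4 ⇒ 10 12 3 8 9 1 6 11 15 18 16 13
9<18: swap(4,4), lo=5 mid=5 ⇒ 10 12 3 8 9 1 6 11 15 18 16 13
1<18: swap(5,5), lo=6 mid=6 ⇒ 10 12 3 8 9 1 6 11 15 18 16 13
6<18: swap(6,6), lo=7 mid=7 ⇒ 10 12 3 8 9 1 6 11 15 18 16 13
11<18: swap(7,7), lo=8 mid=8 ⇒ 10 12 3 8 9 1 6 11 15 18 16 13
15<18: swap(8,8), lo=9 mid=9 ⇒ 10 12 3 8 9 1 6 11 15 18 16 13
18=18: mid=10
16<18: swap(9,10), lo=10 mid=11 ⇒ 10 12 3 8 9 1 6 11 15 16 18 13
13<18: swap(10,11), lo=11 mid=12 ⇒ 10 12 3 8 9 1 6 11 15 16 13 18
done. lo=11 hi=11; v=10 12 3 8 9 1 6 11 15 16 13 18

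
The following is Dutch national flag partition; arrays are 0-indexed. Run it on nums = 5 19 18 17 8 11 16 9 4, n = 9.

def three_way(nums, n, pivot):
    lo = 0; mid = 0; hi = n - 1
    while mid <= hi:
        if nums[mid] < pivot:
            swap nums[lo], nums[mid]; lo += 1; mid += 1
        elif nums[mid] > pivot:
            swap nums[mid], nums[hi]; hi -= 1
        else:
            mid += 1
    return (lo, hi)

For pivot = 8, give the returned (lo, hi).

lo=0 mid=0 hi=8
5<8: swap(0,0), lo=1 mid=1 ⇒ 5 19 18 17 8 11 16 9 4
19>8: swap(1,8), hi=7 ⇒ 5 4 18 17 8 11 16 9 19
4<8: swap(1,1), lo=2 mid=2 ⇒ 5 4 18 17 8 11 16 9 19
18>8: swap(2,7), hi=6 ⇒ 5 4 9 17 8 11 16 18 19
9>8: swap(2,6), hi=5 ⇒ 5 4 16 17 8 11 9 18 19
16>8: swap(2,5), hi=4 ⇒ 5 4 11 17 8 16 9 18 19
11>8: swap(2,4), hi=3 ⇒ 5 4 8 17 11 16 9 18 19
8=8: mid=3
17>8: swap(3,3), hi=2 ⇒ 5 4 8 17 11 16 9 18 19
done. lo=2 hi=2; nums=5 4 8 17 11 16 9 18 19

(2, 2)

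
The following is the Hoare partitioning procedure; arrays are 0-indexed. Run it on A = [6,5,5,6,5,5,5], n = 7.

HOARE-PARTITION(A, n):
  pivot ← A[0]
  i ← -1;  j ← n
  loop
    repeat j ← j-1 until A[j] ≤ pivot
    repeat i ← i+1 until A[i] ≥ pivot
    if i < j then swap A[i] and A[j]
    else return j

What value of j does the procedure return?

4

pivot=6
j stops at 6 (5), i stops at 0 (6); swap ⇒ [5,5,5,6,5,5,6]
j stops at 5 (5), i stops at 3 (6); swap ⇒ [5,5,5,5,5,6,6]
j stops at 4, i stops at 5; i≥j ⇒ return 4. A=[5,5,5,5,5,6,6]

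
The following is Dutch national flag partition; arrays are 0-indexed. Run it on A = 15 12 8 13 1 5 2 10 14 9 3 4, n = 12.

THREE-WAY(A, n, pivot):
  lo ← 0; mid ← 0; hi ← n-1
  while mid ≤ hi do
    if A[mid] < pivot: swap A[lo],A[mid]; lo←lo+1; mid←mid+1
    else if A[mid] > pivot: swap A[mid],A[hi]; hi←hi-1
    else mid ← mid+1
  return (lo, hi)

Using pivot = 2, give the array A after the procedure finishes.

lo=0 mid=0 hi=11
15>2: swap(0,11), hi=10 ⇒ 4 12 8 13 1 5 2 10 14 9 3 15
4>2: swap(0,10), hi=9 ⇒ 3 12 8 13 1 5 2 10 14 9 4 15
3>2: swap(0,9), hi=8 ⇒ 9 12 8 13 1 5 2 10 14 3 4 15
9>2: swap(0,8), hi=7 ⇒ 14 12 8 13 1 5 2 10 9 3 4 15
14>2: swap(0,7), hi=6 ⇒ 10 12 8 13 1 5 2 14 9 3 4 15
10>2: swap(0,6), hi=5 ⇒ 2 12 8 13 1 5 10 14 9 3 4 15
2=2: mid=1
12>2: swap(1,5), hi=4 ⇒ 2 5 8 13 1 12 10 14 9 3 4 15
5>2: swap(1,4), hi=3 ⇒ 2 1 8 13 5 12 10 14 9 3 4 15
1<2: swap(0,1), lo=1 mid=2 ⇒ 1 2 8 13 5 12 10 14 9 3 4 15
8>2: swap(2,3), hi=2 ⇒ 1 2 13 8 5 12 10 14 9 3 4 15
13>2: swap(2,2), hi=1 ⇒ 1 2 13 8 5 12 10 14 9 3 4 15
done. lo=1 hi=1; A=1 2 13 8 5 12 10 14 9 3 4 15

1 2 13 8 5 12 10 14 9 3 4 15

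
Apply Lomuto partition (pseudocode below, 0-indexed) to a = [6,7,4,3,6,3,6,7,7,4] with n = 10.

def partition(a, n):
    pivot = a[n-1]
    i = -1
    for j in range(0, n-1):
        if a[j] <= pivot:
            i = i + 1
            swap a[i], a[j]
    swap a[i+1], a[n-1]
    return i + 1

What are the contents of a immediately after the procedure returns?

[4,3,3,4,6,6,6,7,7,7]

pivot=4, i=-1
j=0: 6>4, skip
j=1: 7>4, skip
j=2: 4≤4, i=0, swap(0,2) ⇒ [4,7,6,3,6,3,6,7,7,4]
j=3: 3≤4, i=1, swap(1,3) ⇒ [4,3,6,7,6,3,6,7,7,4]
j=4: 6>4, skip
j=5: 3≤4, i=2, swap(2,5) ⇒ [4,3,3,7,6,6,6,7,7,4]
j=6: 6>4, skip
j=7: 7>4, skip
j=8: 7>4, skip
swap(3,9) ⇒ [4,3,3,4,6,6,6,7,7,7]; return 3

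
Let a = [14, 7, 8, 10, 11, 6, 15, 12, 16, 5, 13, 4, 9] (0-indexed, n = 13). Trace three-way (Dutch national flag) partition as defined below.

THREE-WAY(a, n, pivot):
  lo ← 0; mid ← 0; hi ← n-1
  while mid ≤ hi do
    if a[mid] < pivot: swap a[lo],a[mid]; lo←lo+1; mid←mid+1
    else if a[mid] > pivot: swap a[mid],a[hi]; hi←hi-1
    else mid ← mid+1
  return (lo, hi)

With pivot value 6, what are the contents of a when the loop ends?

pivot = 6; lo=0, mid=0, hi=12
a[mid]=14>6: swap a[0],a[12]; hi=11 → [9, 7, 8, 10, 11, 6, 15, 12, 16, 5, 13, 4, 14]
a[mid]=9>6: swap a[0],a[11]; hi=10 → [4, 7, 8, 10, 11, 6, 15, 12, 16, 5, 13, 9, 14]
a[mid]=4<6: swap a[0],a[0]; lo=1,mid=1 → [4, 7, 8, 10, 11, 6, 15, 12, 16, 5, 13, 9, 14]
a[mid]=7>6: swap a[1],a[10]; hi=9 → [4, 13, 8, 10, 11, 6, 15, 12, 16, 5, 7, 9, 14]
a[mid]=13>6: swap a[1],a[9]; hi=8 → [4, 5, 8, 10, 11, 6, 15, 12, 16, 13, 7, 9, 14]
a[mid]=5<6: swap a[1],a[1]; lo=2,mid=2 → [4, 5, 8, 10, 11, 6, 15, 12, 16, 13, 7, 9, 14]
a[mid]=8>6: swap a[2],a[8]; hi=7 → [4, 5, 16, 10, 11, 6, 15, 12, 8, 13, 7, 9, 14]
a[mid]=16>6: swap a[2],a[7]; hi=6 → [4, 5, 12, 10, 11, 6, 15, 16, 8, 13, 7, 9, 14]
a[mid]=12>6: swap a[2],a[6]; hi=5 → [4, 5, 15, 10, 11, 6, 12, 16, 8, 13, 7, 9, 14]
a[mid]=15>6: swap a[2],a[5]; hi=4 → [4, 5, 6, 10, 11, 15, 12, 16, 8, 13, 7, 9, 14]
a[mid]=6=6: mid=3
a[mid]=10>6: swap a[3],a[4]; hi=3 → [4, 5, 6, 11, 10, 15, 12, 16, 8, 13, 7, 9, 14]
a[mid]=11>6: swap a[3],a[3]; hi=2 → [4, 5, 6, 11, 10, 15, 12, 16, 8, 13, 7, 9, 14]
end: lo=2, hi=2; a = [4, 5, 6, 11, 10, 15, 12, 16, 8, 13, 7, 9, 14]

[4, 5, 6, 11, 10, 15, 12, 16, 8, 13, 7, 9, 14]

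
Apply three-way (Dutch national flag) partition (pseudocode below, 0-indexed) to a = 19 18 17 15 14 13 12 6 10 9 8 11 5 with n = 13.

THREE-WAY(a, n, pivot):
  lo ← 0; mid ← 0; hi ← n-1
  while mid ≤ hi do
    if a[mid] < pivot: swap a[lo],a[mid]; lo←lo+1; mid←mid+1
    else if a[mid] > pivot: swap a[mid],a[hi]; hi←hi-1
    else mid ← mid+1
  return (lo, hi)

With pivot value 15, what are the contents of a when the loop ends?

pivot = 15; lo=0, mid=0, hi=12
a[mid]=19>15: swap a[0],a[12]; hi=11 → 5 18 17 15 14 13 12 6 10 9 8 11 19
a[mid]=5<15: swap a[0],a[0]; lo=1,mid=1 → 5 18 17 15 14 13 12 6 10 9 8 11 19
a[mid]=18>15: swap a[1],a[11]; hi=10 → 5 11 17 15 14 13 12 6 10 9 8 18 19
a[mid]=11<15: swap a[1],a[1]; lo=2,mid=2 → 5 11 17 15 14 13 12 6 10 9 8 18 19
a[mid]=17>15: swap a[2],a[10]; hi=9 → 5 11 8 15 14 13 12 6 10 9 17 18 19
a[mid]=8<15: swap a[2],a[2]; lo=3,mid=3 → 5 11 8 15 14 13 12 6 10 9 17 18 19
a[mid]=15=15: mid=4
a[mid]=14<15: swap a[3],a[4]; lo=4,mid=5 → 5 11 8 14 15 13 12 6 10 9 17 18 19
a[mid]=13<15: swap a[4],a[5]; lo=5,mid=6 → 5 11 8 14 13 15 12 6 10 9 17 18 19
a[mid]=12<15: swap a[5],a[6]; lo=6,mid=7 → 5 11 8 14 13 12 15 6 10 9 17 18 19
a[mid]=6<15: swap a[6],a[7]; lo=7,mid=8 → 5 11 8 14 13 12 6 15 10 9 17 18 19
a[mid]=10<15: swap a[7],a[8]; lo=8,mid=9 → 5 11 8 14 13 12 6 10 15 9 17 18 19
a[mid]=9<15: swap a[8],a[9]; lo=9,mid=10 → 5 11 8 14 13 12 6 10 9 15 17 18 19
end: lo=9, hi=9; a = 5 11 8 14 13 12 6 10 9 15 17 18 19

5 11 8 14 13 12 6 10 9 15 17 18 19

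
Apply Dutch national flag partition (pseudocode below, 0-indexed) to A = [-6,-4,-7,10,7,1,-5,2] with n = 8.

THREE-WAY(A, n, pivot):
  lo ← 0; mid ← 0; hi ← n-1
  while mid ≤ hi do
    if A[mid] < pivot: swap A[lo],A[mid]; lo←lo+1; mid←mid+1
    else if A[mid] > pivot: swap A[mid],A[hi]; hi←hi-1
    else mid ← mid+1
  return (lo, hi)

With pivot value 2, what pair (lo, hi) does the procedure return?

lo=0 mid=0 hi=7
-6<2: swap(0,0), lo=1 mid=1 ⇒ [-6,-4,-7,10,7,1,-5,2]
-4<2: swap(1,1), lo=2 mid=2 ⇒ [-6,-4,-7,10,7,1,-5,2]
-7<2: swap(2,2), lo=3 mid=3 ⇒ [-6,-4,-7,10,7,1,-5,2]
10>2: swap(3,7), hi=6 ⇒ [-6,-4,-7,2,7,1,-5,10]
2=2: mid=4
7>2: swap(4,6), hi=5 ⇒ [-6,-4,-7,2,-5,1,7,10]
-5<2: swap(3,4), lo=4 mid=5 ⇒ [-6,-4,-7,-5,2,1,7,10]
1<2: swap(4,5), lo=5 mid=6 ⇒ [-6,-4,-7,-5,1,2,7,10]
done. lo=5 hi=5; A=[-6,-4,-7,-5,1,2,7,10]

(5, 5)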